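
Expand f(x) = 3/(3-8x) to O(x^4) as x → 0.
1 + 8*x/3 + 64*x**2/9 + 512*x**3/27 + O(x**4)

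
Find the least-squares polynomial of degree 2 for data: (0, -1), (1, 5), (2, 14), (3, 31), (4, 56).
-3/7 + (6/7)x + (23/7)x²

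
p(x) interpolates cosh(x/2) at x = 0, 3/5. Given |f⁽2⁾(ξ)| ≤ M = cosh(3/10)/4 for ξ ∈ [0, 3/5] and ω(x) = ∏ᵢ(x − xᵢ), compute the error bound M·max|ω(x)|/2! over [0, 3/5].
9*cosh(3/10)/800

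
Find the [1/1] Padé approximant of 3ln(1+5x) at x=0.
15*x/(5*x/2 + 1)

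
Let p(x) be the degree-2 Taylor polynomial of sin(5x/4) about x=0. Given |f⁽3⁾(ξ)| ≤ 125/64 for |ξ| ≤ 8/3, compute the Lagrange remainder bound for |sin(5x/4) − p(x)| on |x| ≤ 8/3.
500/81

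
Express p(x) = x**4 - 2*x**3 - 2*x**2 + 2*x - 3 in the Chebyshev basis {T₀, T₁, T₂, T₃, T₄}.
(-29/8)T₀ + (1/2)T₁ + (-1/2)T₂ + (-1/2)T₃ + (1/8)T₄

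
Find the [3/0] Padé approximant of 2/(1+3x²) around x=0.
2 - 6*x**2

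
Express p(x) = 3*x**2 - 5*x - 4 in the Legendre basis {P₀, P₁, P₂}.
(-3)P₀ + (-5)P₁ + (2)P₂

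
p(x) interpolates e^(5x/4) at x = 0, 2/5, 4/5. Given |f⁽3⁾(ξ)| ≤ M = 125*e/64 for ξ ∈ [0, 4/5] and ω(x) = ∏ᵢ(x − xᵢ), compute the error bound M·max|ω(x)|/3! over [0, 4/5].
sqrt(3)*e/216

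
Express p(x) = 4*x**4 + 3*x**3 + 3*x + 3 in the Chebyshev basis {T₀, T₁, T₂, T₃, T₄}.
(9/2)T₀ + (21/4)T₁ + (2)T₂ + (3/4)T₃ + (1/2)T₄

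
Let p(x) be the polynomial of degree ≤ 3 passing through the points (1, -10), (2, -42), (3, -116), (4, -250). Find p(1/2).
-33/8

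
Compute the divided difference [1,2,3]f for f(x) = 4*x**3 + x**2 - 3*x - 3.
25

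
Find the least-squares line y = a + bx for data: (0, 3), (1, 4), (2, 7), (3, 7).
a = 3, b = 3/2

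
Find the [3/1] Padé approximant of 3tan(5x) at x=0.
125*x**3 + 15*x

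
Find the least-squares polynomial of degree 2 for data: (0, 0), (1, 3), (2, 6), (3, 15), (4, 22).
(8/5)x + x²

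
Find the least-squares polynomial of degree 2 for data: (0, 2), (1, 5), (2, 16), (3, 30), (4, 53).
68/35 + (29/70)x + (43/14)x²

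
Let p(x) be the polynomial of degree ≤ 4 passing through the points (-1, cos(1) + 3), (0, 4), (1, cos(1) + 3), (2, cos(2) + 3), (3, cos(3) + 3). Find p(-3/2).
-9/32 + 35*cos(3)/128 - 45*cos(2)/32 + 693*cos(1)/128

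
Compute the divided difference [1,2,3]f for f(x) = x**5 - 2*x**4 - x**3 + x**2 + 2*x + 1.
35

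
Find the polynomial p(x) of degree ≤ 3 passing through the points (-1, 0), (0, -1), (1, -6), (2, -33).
-3*x**3 - 2*x**2 - 1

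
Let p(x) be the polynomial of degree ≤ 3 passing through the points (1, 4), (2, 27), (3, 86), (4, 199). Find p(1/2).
3/8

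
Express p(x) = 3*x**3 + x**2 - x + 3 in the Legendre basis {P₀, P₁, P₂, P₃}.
(10/3)P₀ + (4/5)P₁ + (2/3)P₂ + (6/5)P₃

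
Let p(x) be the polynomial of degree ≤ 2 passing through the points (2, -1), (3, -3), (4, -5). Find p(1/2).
2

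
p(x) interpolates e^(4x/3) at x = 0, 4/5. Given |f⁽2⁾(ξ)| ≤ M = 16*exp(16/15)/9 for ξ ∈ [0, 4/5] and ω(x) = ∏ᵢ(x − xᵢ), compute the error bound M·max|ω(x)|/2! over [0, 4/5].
32*exp(16/15)/225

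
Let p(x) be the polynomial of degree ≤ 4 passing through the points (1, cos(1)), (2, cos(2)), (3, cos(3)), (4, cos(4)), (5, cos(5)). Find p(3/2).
35*cos(2)/32 + 7*cos(4)/32 - 5*cos(5)/128 + 35*cos(1)/128 - 35*cos(3)/64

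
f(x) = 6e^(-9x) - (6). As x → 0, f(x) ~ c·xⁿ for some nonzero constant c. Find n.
1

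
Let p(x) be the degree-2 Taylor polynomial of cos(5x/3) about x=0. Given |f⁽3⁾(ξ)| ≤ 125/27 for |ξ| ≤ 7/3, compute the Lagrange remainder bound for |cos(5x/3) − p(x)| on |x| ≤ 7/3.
42875/4374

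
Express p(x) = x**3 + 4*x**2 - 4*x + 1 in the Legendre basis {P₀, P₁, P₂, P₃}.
(7/3)P₀ + (-17/5)P₁ + (8/3)P₂ + (2/5)P₃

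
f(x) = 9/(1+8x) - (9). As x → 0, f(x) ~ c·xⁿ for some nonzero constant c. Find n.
1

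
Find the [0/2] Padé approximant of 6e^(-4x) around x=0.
6/(8*x**2 + 4*x + 1)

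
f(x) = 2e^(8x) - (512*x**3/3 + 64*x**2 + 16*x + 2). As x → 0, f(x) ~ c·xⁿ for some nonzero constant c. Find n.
4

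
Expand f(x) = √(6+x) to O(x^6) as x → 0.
sqrt(6) + sqrt(6)*x/12 - sqrt(6)*x**2/288 + sqrt(6)*x**3/3456 - 5*sqrt(6)*x**4/165888 + 7*sqrt(6)*x**5/1990656 + O(x**6)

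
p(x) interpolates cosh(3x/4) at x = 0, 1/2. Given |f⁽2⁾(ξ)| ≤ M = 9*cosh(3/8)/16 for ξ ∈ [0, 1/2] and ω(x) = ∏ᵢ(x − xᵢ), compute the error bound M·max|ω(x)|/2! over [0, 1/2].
9*cosh(3/8)/512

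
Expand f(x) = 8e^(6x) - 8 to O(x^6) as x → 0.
48*x + 144*x**2 + 288*x**3 + 432*x**4 + 2592*x**5/5 + O(x**6)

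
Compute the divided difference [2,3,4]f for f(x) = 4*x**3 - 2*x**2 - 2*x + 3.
34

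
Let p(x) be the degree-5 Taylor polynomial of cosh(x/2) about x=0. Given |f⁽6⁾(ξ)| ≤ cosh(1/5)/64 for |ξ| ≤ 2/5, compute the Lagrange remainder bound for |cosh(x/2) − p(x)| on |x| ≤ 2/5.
cosh(1/5)/11250000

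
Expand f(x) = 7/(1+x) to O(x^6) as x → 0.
7 - 7*x + 7*x**2 - 7*x**3 + 7*x**4 - 7*x**5 + O(x**6)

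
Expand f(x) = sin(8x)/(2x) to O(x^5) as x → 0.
4 - 128*x**2/3 + 2048*x**4/15 + O(x**5)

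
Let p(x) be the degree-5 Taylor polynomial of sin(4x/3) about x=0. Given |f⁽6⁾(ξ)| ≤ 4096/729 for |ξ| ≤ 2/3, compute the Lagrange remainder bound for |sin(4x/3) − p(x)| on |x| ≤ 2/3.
16384/23914845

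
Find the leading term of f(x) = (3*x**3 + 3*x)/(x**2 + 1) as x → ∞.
3*x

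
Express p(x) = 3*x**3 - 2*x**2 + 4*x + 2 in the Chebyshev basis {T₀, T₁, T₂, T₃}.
T₀ + (25/4)T₁ - T₂ + (3/4)T₃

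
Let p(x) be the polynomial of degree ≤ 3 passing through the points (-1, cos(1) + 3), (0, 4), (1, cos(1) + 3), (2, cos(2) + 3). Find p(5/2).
-5*cos(1)/2 + 35*cos(2)/16 + 69/16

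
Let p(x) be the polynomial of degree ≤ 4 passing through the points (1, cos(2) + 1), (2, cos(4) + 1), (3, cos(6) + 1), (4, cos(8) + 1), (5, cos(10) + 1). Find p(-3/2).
3003*cos(2)/128 + 1155*cos(10)/128 + 1 - 1365*cos(8)/32 - 2145*cos(4)/32 + 5005*cos(6)/64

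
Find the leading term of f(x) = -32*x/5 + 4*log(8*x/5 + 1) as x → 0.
-128*x**2/25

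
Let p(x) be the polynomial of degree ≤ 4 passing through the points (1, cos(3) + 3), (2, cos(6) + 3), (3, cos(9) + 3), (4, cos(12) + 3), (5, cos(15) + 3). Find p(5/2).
45*cos(9)/64 - 5*cos(12)/32 + 3*cos(15)/128 - 5*cos(3)/128 + 15*cos(6)/32 + 3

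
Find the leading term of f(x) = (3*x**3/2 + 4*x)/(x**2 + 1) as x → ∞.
3*x/2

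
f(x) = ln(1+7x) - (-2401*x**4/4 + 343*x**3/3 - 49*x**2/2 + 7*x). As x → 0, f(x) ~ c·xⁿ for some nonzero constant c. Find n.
5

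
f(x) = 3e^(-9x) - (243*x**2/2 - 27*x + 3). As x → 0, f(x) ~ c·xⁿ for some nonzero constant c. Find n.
3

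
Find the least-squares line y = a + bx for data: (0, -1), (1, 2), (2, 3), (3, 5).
a = -3/5, b = 19/10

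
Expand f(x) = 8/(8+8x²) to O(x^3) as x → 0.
1 - x**2 + O(x**3)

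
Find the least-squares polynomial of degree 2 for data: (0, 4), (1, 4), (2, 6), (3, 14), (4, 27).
153/35 + (-124/35)x + (16/7)x²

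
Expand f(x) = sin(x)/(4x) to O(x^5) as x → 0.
1/4 - x**2/24 + x**4/480 + O(x**5)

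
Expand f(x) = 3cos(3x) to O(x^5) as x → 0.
3 - 27*x**2/2 + 81*x**4/8 + O(x**5)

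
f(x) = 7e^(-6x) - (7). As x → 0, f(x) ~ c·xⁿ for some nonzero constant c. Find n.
1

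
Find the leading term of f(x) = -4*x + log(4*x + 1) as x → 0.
-8*x**2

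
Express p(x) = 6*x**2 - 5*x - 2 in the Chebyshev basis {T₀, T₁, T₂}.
T₀ + (-5)T₁ + (3)T₂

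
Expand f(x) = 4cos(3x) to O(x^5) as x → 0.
4 - 18*x**2 + 27*x**4/2 + O(x**5)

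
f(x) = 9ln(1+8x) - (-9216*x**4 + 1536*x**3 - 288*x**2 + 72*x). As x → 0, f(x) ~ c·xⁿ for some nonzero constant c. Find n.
5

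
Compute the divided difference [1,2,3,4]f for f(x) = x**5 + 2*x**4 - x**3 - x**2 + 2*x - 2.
84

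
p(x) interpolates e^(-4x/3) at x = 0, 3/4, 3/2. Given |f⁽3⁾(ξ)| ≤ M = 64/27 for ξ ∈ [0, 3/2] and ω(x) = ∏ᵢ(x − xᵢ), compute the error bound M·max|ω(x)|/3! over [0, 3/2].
sqrt(3)/27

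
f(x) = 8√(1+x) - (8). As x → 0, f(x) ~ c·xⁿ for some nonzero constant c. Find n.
1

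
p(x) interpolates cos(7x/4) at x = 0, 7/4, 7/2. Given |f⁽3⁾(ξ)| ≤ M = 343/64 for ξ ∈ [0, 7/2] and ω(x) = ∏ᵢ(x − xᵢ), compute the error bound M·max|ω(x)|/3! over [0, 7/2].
117649*sqrt(3)/110592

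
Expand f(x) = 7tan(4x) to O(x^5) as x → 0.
28*x + 448*x**3/3 + O(x**5)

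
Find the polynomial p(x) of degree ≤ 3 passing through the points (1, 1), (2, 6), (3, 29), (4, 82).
2*x**3 - 3*x**2 + 2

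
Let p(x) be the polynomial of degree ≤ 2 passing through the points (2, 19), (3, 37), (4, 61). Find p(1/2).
13/4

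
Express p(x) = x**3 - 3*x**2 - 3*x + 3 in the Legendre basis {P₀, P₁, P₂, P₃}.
(2)P₀ + (-12/5)P₁ + (-2)P₂ + (2/5)P₃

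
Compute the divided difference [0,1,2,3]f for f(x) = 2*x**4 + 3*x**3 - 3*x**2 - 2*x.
15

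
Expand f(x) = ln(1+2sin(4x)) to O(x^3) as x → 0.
8*x - 32*x**2 + O(x**3)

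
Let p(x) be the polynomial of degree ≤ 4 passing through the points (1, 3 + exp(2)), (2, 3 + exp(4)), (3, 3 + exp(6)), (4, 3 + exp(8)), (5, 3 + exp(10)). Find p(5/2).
-5*exp(8)/32 - 5*exp(2)/128 + 3 + 15*exp(4)/32 + 45*exp(6)/64 + 3*exp(10)/128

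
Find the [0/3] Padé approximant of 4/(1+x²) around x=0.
4/(x**2 + 1)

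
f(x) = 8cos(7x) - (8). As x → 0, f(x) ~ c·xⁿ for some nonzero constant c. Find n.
2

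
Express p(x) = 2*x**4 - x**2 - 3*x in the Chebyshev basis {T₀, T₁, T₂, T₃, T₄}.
(1/4)T₀ + (-3)T₁ + (1/2)T₂ + (1/4)T₄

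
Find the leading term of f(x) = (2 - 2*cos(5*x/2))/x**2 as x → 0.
25/4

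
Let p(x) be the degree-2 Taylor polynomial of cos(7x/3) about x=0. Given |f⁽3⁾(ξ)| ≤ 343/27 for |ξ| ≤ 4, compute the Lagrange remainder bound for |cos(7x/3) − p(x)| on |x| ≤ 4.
10976/81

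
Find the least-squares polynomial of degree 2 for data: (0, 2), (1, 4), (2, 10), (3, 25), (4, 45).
78/35 + (-151/70)x + (45/14)x²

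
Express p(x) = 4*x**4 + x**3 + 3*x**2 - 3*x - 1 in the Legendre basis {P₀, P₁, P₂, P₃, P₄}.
(4/5)P₀ + (-12/5)P₁ + (30/7)P₂ + (2/5)P₃ + (32/35)P₄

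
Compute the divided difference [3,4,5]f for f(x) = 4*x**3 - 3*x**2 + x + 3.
45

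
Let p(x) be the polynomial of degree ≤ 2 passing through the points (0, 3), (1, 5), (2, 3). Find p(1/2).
9/2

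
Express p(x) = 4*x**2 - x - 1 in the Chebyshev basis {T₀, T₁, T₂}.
T₀ - T₁ + (2)T₂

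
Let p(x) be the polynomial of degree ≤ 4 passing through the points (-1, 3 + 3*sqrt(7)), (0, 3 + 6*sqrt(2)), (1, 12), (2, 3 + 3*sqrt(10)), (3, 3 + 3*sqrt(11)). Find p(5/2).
-123/64 - 15*sqrt(7)/128 + 21*sqrt(2)/16 + 105*sqrt(11)/128 + 105*sqrt(10)/32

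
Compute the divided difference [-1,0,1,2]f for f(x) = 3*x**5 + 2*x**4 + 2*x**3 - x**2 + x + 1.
21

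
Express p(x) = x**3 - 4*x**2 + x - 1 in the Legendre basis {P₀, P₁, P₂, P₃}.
(-7/3)P₀ + (8/5)P₁ + (-8/3)P₂ + (2/5)P₃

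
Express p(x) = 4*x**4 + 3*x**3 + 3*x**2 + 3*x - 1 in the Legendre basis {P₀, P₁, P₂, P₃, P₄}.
(4/5)P₀ + (24/5)P₁ + (30/7)P₂ + (6/5)P₃ + (32/35)P₄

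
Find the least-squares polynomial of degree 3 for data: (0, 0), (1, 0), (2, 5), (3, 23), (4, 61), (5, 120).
29/126 + (-1835/756)x + (11/18)x² + (101/108)x³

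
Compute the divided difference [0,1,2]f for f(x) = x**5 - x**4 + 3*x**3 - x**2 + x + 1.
16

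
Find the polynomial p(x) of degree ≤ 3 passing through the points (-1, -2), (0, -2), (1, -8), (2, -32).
-2*x**3 - 3*x**2 - x - 2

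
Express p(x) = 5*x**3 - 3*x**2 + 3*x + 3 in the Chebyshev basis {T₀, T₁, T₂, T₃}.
(3/2)T₀ + (27/4)T₁ + (-3/2)T₂ + (5/4)T₃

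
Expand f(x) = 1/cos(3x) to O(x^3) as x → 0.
1 + 9*x**2/2 + O(x**3)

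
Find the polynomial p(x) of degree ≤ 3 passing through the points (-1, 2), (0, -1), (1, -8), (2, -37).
-3*x**3 - 2*x**2 - 2*x - 1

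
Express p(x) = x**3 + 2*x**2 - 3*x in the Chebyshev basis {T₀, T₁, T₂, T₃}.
T₀ + (-9/4)T₁ + T₂ + (1/4)T₃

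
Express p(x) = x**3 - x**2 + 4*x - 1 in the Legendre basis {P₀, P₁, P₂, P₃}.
(-4/3)P₀ + (23/5)P₁ + (-2/3)P₂ + (2/5)P₃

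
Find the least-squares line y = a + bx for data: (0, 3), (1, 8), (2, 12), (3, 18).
a = 29/10, b = 49/10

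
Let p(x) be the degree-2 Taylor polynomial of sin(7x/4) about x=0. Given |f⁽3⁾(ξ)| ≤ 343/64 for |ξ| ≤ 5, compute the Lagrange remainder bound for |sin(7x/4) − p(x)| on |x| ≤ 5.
42875/384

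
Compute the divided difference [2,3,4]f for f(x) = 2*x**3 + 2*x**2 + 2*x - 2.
20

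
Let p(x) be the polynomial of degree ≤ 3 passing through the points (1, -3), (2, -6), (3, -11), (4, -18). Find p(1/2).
-9/4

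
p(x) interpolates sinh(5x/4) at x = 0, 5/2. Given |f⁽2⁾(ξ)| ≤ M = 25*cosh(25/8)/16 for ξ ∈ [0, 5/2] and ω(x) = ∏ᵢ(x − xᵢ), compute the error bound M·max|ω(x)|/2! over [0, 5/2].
625*cosh(25/8)/512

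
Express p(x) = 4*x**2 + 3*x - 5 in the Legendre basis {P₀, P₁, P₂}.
(-11/3)P₀ + (3)P₁ + (8/3)P₂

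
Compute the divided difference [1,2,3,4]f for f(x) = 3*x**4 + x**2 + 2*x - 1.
30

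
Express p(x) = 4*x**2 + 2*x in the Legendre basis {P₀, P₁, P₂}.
(4/3)P₀ + (2)P₁ + (8/3)P₂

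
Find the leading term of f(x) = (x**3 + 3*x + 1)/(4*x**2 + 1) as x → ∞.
x/4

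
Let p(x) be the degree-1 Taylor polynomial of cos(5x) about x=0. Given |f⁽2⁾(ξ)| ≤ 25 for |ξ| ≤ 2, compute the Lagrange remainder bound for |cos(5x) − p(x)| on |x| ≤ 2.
50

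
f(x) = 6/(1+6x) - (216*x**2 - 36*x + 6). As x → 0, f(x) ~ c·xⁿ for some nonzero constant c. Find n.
3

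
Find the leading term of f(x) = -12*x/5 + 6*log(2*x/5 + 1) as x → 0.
-12*x**2/25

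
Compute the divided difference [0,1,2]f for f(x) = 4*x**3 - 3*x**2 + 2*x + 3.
9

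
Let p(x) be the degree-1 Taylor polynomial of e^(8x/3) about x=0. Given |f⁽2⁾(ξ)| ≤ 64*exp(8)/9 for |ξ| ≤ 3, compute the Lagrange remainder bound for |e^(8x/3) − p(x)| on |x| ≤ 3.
32*exp(8)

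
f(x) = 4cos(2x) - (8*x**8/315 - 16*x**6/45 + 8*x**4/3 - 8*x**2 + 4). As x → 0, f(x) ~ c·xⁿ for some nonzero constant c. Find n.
10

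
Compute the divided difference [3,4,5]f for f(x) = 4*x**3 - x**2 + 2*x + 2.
47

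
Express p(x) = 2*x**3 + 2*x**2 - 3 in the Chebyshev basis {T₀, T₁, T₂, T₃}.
(-2)T₀ + (3/2)T₁ + T₂ + (1/2)T₃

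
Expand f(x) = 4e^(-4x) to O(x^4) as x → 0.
4 - 16*x + 32*x**2 - 128*x**3/3 + O(x**4)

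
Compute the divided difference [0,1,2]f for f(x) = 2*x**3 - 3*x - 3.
6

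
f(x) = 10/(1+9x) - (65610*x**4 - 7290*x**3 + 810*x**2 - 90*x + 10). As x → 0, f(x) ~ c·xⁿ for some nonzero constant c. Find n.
5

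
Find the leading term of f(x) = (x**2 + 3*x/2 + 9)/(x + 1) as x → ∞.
x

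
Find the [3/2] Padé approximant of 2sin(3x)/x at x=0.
(6 - 63*x**2/10)/(9*x**2/20 + 1)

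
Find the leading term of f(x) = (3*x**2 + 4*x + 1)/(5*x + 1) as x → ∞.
3*x/5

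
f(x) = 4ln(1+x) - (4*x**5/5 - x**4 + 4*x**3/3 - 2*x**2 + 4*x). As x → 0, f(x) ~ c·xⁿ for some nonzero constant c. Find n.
6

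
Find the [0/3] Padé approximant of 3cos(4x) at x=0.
3/(8*x**2 + 1)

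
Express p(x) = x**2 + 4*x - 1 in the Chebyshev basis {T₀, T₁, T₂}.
(-1/2)T₀ + (4)T₁ + (1/2)T₂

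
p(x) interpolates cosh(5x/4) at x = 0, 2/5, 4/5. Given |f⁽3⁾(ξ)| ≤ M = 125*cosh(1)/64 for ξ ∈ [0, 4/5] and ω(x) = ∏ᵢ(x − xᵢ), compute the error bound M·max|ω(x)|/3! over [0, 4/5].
sqrt(3)*cosh(1)/216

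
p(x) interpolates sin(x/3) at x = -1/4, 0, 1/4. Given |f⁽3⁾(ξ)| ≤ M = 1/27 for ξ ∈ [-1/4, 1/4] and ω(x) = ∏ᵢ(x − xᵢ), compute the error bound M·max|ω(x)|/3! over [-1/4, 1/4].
sqrt(3)/46656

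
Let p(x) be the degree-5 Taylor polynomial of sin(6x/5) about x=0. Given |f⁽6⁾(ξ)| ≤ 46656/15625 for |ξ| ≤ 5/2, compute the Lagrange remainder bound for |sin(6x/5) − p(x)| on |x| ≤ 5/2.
81/80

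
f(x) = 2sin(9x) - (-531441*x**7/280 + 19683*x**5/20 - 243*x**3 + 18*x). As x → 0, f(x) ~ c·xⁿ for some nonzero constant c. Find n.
9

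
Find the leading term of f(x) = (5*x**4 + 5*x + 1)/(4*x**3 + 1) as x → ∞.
5*x/4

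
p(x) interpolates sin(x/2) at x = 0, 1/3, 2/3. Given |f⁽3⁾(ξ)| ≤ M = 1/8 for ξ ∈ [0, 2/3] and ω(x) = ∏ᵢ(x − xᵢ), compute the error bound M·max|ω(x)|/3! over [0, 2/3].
sqrt(3)/5832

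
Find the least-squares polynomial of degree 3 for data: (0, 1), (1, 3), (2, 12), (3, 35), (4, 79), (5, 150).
65/63 + (95/189)x + (65/252)x² + (121/108)x³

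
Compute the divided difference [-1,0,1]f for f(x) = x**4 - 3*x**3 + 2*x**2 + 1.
3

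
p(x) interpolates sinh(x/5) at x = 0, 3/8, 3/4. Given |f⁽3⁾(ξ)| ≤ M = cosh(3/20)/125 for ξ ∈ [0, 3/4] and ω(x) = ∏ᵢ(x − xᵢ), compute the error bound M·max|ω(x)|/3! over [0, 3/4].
sqrt(3)*cosh(3/20)/64000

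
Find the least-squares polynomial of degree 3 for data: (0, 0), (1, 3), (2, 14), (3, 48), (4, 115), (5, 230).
5/126 + (1969/756)x + (-71/36)x² + (115/54)x³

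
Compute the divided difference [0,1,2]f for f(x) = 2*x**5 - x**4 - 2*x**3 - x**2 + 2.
16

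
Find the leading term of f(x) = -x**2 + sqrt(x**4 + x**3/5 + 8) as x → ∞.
x/10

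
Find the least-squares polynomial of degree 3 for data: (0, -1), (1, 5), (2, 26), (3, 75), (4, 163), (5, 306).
-68/63 + (1235/378)x + (211/252)x² + (233/108)x³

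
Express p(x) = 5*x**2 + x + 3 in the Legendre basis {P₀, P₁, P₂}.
(14/3)P₀ + P₁ + (10/3)P₂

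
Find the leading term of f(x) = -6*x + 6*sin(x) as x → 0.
-x**3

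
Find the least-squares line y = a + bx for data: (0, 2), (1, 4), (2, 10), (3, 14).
a = 6/5, b = 21/5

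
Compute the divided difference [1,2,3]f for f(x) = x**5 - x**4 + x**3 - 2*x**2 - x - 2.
69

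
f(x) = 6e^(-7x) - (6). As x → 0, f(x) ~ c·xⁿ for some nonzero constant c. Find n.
1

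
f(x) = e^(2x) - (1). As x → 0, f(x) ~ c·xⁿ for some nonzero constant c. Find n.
1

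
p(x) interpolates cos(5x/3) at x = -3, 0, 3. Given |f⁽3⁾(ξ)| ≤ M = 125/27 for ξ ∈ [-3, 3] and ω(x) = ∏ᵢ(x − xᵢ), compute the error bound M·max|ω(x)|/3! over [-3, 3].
125*sqrt(3)/27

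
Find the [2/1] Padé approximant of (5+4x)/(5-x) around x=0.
(4*x/5 + 1)/(1 - x/5)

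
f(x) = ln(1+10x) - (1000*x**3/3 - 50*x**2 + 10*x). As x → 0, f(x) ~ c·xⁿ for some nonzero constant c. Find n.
4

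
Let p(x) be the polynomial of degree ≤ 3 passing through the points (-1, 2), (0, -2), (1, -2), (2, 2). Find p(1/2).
-5/2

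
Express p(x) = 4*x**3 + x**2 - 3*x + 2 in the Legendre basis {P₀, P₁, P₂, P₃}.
(7/3)P₀ + (-3/5)P₁ + (2/3)P₂ + (8/5)P₃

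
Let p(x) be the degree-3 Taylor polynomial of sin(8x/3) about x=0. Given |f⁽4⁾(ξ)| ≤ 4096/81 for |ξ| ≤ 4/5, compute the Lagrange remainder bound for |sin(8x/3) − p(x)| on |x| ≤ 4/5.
131072/151875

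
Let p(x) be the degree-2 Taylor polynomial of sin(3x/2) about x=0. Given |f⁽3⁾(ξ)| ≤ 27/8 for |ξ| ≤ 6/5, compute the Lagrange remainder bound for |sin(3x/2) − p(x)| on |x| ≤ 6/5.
243/250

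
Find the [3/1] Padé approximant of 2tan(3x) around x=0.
18*x**3 + 6*x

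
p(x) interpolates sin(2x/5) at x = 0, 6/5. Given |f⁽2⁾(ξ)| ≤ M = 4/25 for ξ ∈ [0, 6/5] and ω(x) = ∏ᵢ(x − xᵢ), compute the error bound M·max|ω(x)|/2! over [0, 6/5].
18/625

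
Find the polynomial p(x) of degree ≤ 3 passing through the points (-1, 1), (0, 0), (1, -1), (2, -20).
-3*x**3 + 2*x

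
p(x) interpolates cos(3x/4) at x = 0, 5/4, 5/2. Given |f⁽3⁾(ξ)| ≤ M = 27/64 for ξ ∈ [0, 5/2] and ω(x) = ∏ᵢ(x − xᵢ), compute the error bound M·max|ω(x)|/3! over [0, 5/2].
125*sqrt(3)/4096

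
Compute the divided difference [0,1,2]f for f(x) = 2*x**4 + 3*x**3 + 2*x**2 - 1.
25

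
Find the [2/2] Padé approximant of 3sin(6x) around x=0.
18*x/(6*x**2 + 1)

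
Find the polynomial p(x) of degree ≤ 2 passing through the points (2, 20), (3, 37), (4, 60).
3*x**2 + 2*x + 4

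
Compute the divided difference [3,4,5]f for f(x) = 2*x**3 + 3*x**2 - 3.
27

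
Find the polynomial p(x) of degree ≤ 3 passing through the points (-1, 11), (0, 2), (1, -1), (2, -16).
-3*x**3 + 3*x**2 - 3*x + 2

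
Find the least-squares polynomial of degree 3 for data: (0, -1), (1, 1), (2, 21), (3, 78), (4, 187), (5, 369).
-65/63 + (-212/189)x + (13/63)x² + (80/27)x³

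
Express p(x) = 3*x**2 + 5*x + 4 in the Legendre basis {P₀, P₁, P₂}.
(5)P₀ + (5)P₁ + (2)P₂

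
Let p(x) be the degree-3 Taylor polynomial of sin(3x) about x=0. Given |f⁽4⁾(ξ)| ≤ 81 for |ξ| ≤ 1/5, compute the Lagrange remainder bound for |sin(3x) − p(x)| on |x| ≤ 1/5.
27/5000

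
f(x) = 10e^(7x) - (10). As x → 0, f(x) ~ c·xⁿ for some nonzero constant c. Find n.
1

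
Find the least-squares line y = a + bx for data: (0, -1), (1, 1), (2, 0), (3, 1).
a = -1/2, b = 1/2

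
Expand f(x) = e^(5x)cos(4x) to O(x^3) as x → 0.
1 + 5*x + 9*x**2/2 + O(x**3)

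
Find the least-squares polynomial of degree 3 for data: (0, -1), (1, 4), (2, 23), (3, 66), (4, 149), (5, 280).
-62/63 + (887/378)x + (43/63)x² + (109/54)x³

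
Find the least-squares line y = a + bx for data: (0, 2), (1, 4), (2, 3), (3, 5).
a = 23/10, b = 4/5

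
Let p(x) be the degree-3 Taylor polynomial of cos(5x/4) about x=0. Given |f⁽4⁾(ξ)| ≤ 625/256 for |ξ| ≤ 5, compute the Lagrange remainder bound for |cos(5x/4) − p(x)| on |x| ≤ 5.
390625/6144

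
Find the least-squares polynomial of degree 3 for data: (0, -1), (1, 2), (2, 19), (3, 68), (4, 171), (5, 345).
-1 + (39/14)x + (-83/28)x² + (13/4)x³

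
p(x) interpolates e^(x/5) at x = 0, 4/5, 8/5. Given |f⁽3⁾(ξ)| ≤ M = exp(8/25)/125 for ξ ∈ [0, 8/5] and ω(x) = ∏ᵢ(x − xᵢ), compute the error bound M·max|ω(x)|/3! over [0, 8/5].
64*sqrt(3)*exp(8/25)/421875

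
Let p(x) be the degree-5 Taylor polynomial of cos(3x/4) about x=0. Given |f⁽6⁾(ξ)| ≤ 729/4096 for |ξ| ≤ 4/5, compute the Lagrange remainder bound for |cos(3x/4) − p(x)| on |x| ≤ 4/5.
81/1250000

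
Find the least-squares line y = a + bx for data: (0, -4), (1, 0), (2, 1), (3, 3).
a = -33/10, b = 11/5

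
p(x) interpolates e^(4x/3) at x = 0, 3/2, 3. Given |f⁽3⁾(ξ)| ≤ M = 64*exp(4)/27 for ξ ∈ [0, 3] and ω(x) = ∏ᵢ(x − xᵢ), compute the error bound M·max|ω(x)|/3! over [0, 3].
8*sqrt(3)*exp(4)/27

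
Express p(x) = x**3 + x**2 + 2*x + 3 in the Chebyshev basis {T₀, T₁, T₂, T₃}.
(7/2)T₀ + (11/4)T₁ + (1/2)T₂ + (1/4)T₃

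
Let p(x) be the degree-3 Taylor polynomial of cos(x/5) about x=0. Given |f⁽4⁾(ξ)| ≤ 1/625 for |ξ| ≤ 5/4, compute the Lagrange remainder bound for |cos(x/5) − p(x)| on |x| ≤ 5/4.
1/6144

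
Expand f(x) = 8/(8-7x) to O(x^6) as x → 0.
1 + 7*x/8 + 49*x**2/64 + 343*x**3/512 + 2401*x**4/4096 + 16807*x**5/32768 + O(x**6)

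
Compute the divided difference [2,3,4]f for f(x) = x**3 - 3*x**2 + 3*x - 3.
6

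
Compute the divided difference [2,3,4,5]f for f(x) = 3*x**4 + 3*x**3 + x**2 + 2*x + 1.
45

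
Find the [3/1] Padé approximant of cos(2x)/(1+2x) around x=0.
(x**3/3 - 7*x**2/3 + x/6 + 1)/(13*x/6 + 1)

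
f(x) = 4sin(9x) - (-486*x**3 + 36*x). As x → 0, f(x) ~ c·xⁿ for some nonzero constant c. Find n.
5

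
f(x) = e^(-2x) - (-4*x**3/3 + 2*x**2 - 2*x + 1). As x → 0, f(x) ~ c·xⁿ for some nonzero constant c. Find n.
4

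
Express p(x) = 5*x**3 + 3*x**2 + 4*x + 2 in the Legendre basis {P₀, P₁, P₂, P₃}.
(3)P₀ + (7)P₁ + (2)P₂ + (2)P₃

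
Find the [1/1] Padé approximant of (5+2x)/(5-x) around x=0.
(2*x/5 + 1)/(1 - x/5)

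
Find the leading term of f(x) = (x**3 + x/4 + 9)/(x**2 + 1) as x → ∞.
x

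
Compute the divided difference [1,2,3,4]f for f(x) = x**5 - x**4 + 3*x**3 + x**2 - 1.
58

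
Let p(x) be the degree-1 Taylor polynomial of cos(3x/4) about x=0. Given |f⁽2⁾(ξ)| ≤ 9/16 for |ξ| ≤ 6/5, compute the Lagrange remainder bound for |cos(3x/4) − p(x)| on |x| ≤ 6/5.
81/200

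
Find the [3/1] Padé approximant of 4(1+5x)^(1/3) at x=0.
(-500*x**3/81 + 100*x**2/9 + 20*x + 4)/(10*x/3 + 1)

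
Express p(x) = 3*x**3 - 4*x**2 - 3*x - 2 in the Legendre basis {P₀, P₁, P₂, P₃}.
(-10/3)P₀ + (-6/5)P₁ + (-8/3)P₂ + (6/5)P₃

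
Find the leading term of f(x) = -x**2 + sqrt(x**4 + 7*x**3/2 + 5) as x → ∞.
7*x/4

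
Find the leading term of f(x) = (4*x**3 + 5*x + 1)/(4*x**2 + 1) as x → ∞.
x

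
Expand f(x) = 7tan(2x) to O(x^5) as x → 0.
14*x + 56*x**3/3 + O(x**5)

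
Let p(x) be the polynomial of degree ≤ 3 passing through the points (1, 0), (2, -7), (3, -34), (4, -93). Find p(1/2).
-1/4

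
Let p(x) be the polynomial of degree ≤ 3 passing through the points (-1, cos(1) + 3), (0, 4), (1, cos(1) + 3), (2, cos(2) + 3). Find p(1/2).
-cos(2)/16 + cos(1)/2 + 57/16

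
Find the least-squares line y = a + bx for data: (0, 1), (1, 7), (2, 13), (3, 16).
a = 8/5, b = 51/10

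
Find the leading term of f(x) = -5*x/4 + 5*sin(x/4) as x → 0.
-5*x**3/384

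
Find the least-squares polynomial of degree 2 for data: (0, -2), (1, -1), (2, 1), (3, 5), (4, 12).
-9/5 + (-3/5)x + x²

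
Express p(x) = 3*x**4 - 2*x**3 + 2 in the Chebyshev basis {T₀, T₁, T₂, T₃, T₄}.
(25/8)T₀ + (-3/2)T₁ + (3/2)T₂ + (-1/2)T₃ + (3/8)T₄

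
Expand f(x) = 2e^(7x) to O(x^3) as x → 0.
2 + 14*x + 49*x**2 + O(x**3)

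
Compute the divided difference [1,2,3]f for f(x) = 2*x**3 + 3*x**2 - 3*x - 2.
15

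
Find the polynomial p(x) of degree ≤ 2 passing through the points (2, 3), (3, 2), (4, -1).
-x**2 + 4*x - 1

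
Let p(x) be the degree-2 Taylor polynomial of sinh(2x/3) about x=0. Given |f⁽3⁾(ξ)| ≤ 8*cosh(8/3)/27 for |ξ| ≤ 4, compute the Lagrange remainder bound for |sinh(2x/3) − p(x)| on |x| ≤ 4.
256*cosh(8/3)/81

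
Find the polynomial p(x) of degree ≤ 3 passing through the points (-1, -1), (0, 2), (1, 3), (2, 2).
-x**2 + 2*x + 2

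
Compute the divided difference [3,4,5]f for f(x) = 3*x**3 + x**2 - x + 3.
37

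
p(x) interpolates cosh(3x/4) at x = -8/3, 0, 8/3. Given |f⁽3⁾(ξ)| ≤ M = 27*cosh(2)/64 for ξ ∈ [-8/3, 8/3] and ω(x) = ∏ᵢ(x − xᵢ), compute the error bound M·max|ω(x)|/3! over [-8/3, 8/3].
8*sqrt(3)*cosh(2)/27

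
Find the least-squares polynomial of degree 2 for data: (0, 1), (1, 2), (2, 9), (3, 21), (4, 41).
8/7 + (-167/70)x + (43/14)x²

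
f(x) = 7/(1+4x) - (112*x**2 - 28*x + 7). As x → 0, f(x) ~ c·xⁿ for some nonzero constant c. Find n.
3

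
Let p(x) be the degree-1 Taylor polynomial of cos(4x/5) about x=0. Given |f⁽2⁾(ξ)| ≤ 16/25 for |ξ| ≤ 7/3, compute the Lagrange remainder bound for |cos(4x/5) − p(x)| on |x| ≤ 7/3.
392/225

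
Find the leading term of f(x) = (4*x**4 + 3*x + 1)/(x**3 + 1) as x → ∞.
4*x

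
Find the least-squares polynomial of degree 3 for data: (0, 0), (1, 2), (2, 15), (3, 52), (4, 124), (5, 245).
-1/63 + (229/378)x + (-163/252)x² + (223/108)x³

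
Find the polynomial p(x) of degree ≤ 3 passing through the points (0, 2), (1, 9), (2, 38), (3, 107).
3*x**3 + 2*x**2 + 2*x + 2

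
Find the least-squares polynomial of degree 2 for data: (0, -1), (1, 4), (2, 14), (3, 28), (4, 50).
-27/35 + (61/35)x + (19/7)x²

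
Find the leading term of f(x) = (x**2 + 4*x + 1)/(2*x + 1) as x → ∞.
x/2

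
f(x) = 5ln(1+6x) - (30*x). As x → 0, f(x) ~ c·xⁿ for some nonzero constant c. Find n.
2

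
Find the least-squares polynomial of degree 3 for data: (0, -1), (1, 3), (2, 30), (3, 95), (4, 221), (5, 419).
-59/63 + (-601/378)x + (163/63)x² + (157/54)x³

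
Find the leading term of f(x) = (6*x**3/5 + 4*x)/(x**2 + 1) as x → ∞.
6*x/5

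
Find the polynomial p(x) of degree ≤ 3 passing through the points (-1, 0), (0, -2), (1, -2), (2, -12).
-2*x**3 + x**2 + x - 2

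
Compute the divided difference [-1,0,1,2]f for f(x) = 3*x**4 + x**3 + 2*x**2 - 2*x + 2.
7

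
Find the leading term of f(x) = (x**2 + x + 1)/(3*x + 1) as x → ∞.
x/3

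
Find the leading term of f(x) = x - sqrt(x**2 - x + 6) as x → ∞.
1/2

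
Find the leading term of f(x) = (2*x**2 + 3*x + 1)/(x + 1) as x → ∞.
2*x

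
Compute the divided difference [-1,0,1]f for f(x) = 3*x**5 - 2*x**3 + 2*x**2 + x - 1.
2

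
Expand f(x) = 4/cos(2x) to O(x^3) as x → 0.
4 + 8*x**2 + O(x**3)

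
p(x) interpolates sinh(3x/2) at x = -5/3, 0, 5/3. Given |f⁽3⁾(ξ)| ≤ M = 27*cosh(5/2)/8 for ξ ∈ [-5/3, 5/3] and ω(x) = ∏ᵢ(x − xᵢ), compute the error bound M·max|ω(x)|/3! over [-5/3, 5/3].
125*sqrt(3)*cosh(5/2)/216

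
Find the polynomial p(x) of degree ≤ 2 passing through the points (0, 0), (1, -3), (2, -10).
-2*x**2 - x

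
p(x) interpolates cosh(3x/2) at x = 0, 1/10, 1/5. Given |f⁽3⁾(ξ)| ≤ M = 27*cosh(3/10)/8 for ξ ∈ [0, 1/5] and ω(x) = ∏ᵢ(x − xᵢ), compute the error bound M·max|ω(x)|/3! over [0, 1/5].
sqrt(3)*cosh(3/10)/8000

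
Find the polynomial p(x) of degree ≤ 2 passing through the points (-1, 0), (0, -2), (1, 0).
2*x**2 - 2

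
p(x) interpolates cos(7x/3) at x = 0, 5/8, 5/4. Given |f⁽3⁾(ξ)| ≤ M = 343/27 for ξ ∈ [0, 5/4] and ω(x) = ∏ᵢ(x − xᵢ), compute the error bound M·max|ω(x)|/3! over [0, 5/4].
42875*sqrt(3)/373248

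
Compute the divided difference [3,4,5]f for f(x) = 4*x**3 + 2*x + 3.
48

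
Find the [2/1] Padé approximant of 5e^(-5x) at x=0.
(125*x**2/6 - 50*x/3 + 5)/(5*x/3 + 1)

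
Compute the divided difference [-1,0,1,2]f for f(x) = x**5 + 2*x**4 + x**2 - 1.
9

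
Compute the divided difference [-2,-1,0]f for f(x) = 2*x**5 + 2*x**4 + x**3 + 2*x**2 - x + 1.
-17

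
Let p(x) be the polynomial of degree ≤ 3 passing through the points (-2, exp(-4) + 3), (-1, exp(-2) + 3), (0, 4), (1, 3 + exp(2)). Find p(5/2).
(-141*exp(4) - 35 + 135*exp(2) + 105*exp(6))*exp(-4)/16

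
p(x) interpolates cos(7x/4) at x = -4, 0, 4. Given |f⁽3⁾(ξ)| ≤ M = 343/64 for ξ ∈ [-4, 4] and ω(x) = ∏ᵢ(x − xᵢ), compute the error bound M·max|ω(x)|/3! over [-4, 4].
343*sqrt(3)/27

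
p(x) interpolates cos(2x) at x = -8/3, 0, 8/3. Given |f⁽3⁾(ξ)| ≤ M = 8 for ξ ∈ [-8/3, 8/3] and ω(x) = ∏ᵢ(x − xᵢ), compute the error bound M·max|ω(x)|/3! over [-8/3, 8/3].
4096*sqrt(3)/729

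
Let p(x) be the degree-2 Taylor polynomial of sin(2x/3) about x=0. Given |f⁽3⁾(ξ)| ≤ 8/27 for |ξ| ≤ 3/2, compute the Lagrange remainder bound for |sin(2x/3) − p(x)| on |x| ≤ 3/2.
1/6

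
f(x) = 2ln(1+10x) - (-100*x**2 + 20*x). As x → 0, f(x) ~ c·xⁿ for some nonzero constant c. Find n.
3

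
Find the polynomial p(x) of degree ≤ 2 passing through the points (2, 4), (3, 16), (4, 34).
3*x**2 - 3*x - 2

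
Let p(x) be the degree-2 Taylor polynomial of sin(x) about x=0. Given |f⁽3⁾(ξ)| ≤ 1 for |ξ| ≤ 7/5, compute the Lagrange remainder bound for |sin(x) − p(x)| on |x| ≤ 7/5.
343/750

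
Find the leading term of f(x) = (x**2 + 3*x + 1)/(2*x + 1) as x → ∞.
x/2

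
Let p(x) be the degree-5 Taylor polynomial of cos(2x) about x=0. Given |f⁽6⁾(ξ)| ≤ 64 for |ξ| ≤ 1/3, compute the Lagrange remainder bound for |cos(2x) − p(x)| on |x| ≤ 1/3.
4/32805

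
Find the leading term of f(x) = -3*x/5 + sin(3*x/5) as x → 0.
-9*x**3/250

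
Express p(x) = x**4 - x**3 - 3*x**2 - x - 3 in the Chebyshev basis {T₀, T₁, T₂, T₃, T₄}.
(-33/8)T₀ + (-7/4)T₁ - T₂ + (-1/4)T₃ + (1/8)T₄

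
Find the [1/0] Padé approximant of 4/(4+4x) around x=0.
1 - x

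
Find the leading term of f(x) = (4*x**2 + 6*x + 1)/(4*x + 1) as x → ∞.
x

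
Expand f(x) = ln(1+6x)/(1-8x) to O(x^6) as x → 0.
6*x + 30*x**2 + 312*x**3 + 2172*x**4 + 94656*x**5/5 + O(x**6)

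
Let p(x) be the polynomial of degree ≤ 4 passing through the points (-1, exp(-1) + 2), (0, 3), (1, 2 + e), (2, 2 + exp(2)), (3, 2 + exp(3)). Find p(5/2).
(-5 + e*(-70*e + 284 + 35*exp(3) + 140*exp(2)))*exp(-1)/128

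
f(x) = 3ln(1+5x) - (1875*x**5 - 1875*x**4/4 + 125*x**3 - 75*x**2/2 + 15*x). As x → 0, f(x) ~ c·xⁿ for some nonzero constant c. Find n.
6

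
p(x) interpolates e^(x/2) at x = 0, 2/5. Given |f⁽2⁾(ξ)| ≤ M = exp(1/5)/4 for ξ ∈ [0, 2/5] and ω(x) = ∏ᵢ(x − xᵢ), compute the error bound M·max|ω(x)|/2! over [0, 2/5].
exp(1/5)/200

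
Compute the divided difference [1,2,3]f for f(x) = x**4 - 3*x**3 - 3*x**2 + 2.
4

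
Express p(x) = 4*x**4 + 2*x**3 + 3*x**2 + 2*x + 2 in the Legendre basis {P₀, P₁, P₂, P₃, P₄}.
(19/5)P₀ + (16/5)P₁ + (30/7)P₂ + (4/5)P₃ + (32/35)P₄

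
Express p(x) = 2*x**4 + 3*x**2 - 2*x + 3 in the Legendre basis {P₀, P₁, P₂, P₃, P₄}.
(22/5)P₀ + (-2)P₁ + (22/7)P₂ + (16/35)P₄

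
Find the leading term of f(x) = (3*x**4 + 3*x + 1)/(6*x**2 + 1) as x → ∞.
x**2/2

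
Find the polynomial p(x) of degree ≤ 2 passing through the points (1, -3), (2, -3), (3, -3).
-3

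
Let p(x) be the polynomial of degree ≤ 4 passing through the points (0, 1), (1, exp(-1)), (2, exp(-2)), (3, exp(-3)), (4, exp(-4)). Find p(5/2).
(-20*exp(3) - 5 + 60*e + 3*exp(4) + 90*exp(2))*exp(-4)/128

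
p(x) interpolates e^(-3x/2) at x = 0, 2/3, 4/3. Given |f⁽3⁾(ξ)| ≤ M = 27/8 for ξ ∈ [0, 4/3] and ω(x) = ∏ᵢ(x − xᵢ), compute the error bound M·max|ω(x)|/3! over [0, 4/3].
sqrt(3)/27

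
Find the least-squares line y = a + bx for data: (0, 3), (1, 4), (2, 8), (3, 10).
a = 5/2, b = 5/2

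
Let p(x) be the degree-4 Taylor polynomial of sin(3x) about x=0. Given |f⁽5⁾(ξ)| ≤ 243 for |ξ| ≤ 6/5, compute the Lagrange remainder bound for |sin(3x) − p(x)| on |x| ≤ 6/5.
78732/15625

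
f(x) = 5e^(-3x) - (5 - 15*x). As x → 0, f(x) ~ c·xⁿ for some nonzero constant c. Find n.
2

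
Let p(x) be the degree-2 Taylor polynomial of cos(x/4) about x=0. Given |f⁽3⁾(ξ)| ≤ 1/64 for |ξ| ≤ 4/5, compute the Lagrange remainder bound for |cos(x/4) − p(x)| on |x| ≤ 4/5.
1/750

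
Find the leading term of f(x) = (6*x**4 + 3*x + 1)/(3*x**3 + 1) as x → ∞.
2*x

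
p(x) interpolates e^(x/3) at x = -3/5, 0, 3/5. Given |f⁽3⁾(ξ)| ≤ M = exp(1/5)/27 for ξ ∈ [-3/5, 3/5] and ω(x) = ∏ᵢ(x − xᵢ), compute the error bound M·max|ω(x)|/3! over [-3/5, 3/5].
sqrt(3)*exp(1/5)/3375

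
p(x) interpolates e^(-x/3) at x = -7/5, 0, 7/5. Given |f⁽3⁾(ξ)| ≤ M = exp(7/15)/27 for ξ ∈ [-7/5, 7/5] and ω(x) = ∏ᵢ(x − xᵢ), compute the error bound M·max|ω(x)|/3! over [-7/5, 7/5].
343*sqrt(3)*exp(7/15)/91125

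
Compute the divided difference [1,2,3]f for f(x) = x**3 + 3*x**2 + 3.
9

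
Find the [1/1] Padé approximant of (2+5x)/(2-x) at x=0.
(5*x/2 + 1)/(1 - x/2)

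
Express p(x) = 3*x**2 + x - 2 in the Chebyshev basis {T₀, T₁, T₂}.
(-1/2)T₀ + T₁ + (3/2)T₂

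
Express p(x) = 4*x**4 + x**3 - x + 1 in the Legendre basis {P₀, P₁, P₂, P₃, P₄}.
(9/5)P₀ + (-2/5)P₁ + (16/7)P₂ + (2/5)P₃ + (32/35)P₄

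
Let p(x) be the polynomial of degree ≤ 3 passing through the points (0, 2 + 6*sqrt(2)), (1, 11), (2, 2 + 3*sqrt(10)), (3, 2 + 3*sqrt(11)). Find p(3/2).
-3*sqrt(11)/16 - 3*sqrt(2)/8 + 27*sqrt(10)/16 + 113/16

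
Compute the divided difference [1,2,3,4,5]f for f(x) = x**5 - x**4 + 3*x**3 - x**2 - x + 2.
14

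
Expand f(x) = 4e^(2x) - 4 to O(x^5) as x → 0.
8*x + 8*x**2 + 16*x**3/3 + 8*x**4/3 + O(x**5)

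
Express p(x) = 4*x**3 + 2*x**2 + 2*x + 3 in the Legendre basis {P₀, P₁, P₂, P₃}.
(11/3)P₀ + (22/5)P₁ + (4/3)P₂ + (8/5)P₃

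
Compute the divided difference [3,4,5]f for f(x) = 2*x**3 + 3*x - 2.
24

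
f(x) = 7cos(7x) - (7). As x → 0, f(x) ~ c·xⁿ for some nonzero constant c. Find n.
2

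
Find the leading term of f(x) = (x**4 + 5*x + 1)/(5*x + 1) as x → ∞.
x**3/5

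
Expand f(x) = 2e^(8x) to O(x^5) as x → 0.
2 + 16*x + 64*x**2 + 512*x**3/3 + 1024*x**4/3 + O(x**5)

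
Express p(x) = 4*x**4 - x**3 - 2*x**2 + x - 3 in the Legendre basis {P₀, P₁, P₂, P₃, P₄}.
(-43/15)P₀ + (2/5)P₁ + (20/21)P₂ + (-2/5)P₃ + (32/35)P₄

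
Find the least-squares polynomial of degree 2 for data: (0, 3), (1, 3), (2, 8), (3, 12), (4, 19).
93/35 + (27/70)x + (13/14)x²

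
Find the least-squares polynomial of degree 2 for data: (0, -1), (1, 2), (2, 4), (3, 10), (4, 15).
-6/7 + (12/7)x + (4/7)x²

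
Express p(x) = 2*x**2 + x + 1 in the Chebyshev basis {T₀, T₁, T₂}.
(2)T₀ + T₁ + T₂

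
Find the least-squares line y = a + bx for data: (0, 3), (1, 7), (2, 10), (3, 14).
a = 31/10, b = 18/5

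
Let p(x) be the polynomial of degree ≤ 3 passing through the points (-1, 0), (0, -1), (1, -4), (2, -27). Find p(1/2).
-9/8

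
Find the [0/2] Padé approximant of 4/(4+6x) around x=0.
1/(3*x/2 + 1)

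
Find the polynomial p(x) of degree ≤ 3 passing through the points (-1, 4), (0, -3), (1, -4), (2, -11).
-2*x**3 + 3*x**2 - 2*x - 3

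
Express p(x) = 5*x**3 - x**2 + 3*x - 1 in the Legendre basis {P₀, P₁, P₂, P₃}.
(-4/3)P₀ + (6)P₁ + (-2/3)P₂ + (2)P₃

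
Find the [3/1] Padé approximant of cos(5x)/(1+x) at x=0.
(625*x**3/24 - 2825*x**2/276 - 625*x/276 + 1)/(1 - 349*x/276)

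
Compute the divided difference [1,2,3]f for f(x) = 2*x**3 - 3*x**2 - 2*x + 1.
9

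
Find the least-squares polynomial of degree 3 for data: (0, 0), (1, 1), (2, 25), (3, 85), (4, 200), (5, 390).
-17/63 + (-823/378)x + (49/36)x² + (317/108)x³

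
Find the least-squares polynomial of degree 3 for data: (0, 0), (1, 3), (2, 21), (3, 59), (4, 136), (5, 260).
-13/63 + (781/378)x + (-13/252)x² + (217/108)x³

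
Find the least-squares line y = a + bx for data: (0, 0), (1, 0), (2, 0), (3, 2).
a = -2/5, b = 3/5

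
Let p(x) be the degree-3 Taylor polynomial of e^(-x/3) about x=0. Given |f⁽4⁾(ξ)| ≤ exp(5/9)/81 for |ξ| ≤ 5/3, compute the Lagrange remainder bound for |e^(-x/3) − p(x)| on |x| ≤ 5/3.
625*exp(5/9)/157464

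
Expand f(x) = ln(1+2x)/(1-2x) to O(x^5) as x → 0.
2*x + 2*x**2 + 20*x**3/3 + 28*x**4/3 + O(x**5)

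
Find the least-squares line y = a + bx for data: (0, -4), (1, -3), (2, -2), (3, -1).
a = -4, b = 1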